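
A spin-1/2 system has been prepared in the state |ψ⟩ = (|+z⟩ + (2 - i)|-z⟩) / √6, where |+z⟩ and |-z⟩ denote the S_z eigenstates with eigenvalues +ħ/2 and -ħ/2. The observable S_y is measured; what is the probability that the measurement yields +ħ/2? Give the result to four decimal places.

|+y⟩ = (|+z⟩ + i|-z⟩)/√2, so ⟨+y|ψ⟩ = (-2i) / (√2·√6).
P = |-2i|² / 12 = 4/12.

0.3333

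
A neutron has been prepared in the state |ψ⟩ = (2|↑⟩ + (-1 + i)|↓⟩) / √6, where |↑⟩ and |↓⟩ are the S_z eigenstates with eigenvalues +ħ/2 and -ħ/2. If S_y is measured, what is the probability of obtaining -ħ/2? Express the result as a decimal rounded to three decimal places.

|-y⟩ = (|↑⟩ - i|↓⟩)/√2, so ⟨-y|ψ⟩ = (1 - i) / (√2·√6).
P = |1 - i|² / 12 = 2/12.

0.167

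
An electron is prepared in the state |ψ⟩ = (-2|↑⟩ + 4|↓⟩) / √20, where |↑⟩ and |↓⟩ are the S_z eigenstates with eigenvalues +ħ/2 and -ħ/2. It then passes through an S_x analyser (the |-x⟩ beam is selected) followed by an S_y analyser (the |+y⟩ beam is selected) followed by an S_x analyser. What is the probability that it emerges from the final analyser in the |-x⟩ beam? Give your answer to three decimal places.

First analyser (S_x): P(|-x⟩) = |⟨-x|ψ⟩|² = 36/40.
After stage 1 the state is |-x⟩; P(|+y⟩) = |⟨+y|-x⟩|² = 1/2.
After stage 2 the state is |+y⟩; P(|-x⟩) = |⟨-x|+y⟩|² = 1/2.
Joint probability = 36/40 × 1/2 × 1/2 = 0.225.

0.225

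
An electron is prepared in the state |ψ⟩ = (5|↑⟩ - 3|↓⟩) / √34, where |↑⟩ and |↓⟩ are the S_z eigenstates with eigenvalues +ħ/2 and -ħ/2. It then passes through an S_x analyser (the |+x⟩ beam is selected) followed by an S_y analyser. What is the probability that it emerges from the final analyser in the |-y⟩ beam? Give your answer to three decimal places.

First analyser (S_x): P(|+x⟩) = |⟨+x|ψ⟩|² = 4/68.
After stage 1 the state is |+x⟩; P(|-y⟩) = |⟨-y|+x⟩|² = 1/2.
Joint probability = 4/68 × 1/2 = 0.029.

0.029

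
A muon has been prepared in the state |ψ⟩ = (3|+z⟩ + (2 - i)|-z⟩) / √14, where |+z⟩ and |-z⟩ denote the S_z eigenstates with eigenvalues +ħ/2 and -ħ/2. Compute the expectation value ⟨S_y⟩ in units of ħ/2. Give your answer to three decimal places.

-0.429

⟨σ_y⟩ = 2 Im(a* b)/(|a|²+|b|²) with a = 3, b = (2 - i).
a* b = (6 - 3i), so ⟨σ_y⟩ = -6/14.
⟨S_y⟩ = (ħ/2)·⟨σ_y⟩.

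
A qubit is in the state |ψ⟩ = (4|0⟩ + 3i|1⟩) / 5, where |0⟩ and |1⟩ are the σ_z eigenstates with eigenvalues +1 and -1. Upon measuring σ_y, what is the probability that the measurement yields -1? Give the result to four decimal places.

|-y⟩ = (|0⟩ - i|1⟩)/√2, so ⟨-y|ψ⟩ = (1) / (√2·5).
P = |1|² / 50 = 1/50.

0.0200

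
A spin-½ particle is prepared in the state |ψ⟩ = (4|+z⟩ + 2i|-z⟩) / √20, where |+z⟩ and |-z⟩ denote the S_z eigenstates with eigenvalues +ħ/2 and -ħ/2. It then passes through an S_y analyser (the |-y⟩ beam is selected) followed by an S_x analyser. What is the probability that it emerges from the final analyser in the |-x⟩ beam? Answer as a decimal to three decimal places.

First analyser (S_y): P(|-y⟩) = |⟨-y|ψ⟩|² = 4/40.
After stage 1 the state is |-y⟩; P(|-x⟩) = |⟨-x|-y⟩|² = 1/2.
Joint probability = 4/40 × 1/2 = 0.050.

0.050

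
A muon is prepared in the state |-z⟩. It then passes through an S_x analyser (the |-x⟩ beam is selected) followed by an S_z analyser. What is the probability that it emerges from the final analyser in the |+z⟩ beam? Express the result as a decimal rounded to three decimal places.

0.250

First analyser (S_x): from |-z⟩, P(|-x⟩) = 1/2.
After stage 1 the state is |-x⟩; P(|+z⟩) = |⟨+z|-x⟩|² = 1/2.
Joint probability = 1/2 × 1/2 = 0.250.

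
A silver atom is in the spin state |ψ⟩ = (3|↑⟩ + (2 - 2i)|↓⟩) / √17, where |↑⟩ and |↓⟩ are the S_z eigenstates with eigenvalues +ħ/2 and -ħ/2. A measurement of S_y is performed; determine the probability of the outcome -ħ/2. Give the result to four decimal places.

|-y⟩ = (|↑⟩ - i|↓⟩)/√2, so ⟨-y|ψ⟩ = (5 + 2i) / (√2·√17).
P = |5 + 2i|² / 34 = 29/34.

0.8529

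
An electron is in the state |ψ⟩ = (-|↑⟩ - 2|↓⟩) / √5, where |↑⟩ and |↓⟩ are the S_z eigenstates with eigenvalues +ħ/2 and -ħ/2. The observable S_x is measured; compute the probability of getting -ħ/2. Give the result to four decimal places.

|-x⟩ = (|↑⟩ - |↓⟩)/√2, so ⟨-x|ψ⟩ = (1) / (√2·√5).
P = |1|² / 10 = 1/10.

0.1000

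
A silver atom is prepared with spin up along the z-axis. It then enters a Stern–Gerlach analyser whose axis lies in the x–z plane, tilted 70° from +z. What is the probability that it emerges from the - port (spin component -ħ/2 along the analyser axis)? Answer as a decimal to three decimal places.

0.329

For spin-½, the probability of finding spin-up along an axis at angle θ to the initial spin direction is cos²(θ/2); spin-down is sin²(θ/2).
θ = 70°, so P = sin²(35°) ≈ 0.329.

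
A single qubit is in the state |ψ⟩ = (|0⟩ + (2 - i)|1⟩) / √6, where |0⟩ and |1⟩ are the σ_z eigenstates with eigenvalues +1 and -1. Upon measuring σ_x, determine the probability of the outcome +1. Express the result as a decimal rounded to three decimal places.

0.833

|+x⟩ = (|0⟩ + |1⟩)/√2, so ⟨+x|ψ⟩ = (3 - i) / (√2·√6).
P = |3 - i|² / 12 = 10/12.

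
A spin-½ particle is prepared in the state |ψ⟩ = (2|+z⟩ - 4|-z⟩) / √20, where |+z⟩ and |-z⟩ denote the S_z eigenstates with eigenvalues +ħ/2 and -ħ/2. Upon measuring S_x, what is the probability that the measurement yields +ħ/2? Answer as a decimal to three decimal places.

0.100

|+x⟩ = (|+z⟩ + |-z⟩)/√2, so ⟨+x|ψ⟩ = (-2) / (√2·√20).
P = |-2|² / 40 = 4/40.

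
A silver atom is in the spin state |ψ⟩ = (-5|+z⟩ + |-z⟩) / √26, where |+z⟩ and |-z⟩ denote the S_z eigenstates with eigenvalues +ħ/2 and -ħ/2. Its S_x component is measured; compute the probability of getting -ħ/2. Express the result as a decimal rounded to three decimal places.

0.692

|-x⟩ = (|+z⟩ - |-z⟩)/√2, so ⟨-x|ψ⟩ = (-6) / (√2·√26).
P = |-6|² / 52 = 36/52.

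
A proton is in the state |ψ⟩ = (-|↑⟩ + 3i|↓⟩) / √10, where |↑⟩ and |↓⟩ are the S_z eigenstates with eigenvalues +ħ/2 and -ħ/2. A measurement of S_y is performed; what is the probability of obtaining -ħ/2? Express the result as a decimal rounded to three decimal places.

0.800

|-y⟩ = (|↑⟩ - i|↓⟩)/√2, so ⟨-y|ψ⟩ = (-4) / (√2·√10).
P = |-4|² / 20 = 16/20.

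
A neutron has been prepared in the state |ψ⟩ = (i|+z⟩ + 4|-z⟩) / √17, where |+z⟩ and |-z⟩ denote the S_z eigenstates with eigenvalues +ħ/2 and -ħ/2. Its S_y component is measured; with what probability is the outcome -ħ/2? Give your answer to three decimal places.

|-y⟩ = (|+z⟩ - i|-z⟩)/√2, so ⟨-y|ψ⟩ = (5i) / (√2·√17).
P = |5i|² / 34 = 25/34.

0.735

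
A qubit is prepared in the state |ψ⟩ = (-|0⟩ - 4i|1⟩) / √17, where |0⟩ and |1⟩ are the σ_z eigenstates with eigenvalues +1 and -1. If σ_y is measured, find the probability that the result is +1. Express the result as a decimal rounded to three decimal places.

0.735

|+y⟩ = (|0⟩ + i|1⟩)/√2, so ⟨+y|ψ⟩ = (-5) / (√2·√17).
P = |-5|² / 34 = 25/34.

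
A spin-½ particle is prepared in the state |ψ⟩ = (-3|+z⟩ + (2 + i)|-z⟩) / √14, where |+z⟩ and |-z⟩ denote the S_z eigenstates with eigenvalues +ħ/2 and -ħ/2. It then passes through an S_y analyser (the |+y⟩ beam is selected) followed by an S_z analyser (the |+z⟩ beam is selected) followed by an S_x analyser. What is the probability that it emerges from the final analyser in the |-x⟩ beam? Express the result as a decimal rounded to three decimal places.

First analyser (S_y): P(|+y⟩) = |⟨+y|ψ⟩|² = 8/28.
After stage 1 the state is |+y⟩; P(|+z⟩) = |⟨+z|+y⟩|² = 1/2.
After stage 2 the state is |+z⟩; P(|-x⟩) = |⟨-x|+z⟩|² = 1/2.
Joint probability = 8/28 × 1/2 × 1/2 = 0.071.

0.071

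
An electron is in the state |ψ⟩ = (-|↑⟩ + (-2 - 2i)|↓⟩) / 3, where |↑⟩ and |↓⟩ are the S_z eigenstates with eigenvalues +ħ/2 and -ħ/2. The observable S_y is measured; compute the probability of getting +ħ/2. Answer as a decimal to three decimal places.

0.722

|+y⟩ = (|↑⟩ + i|↓⟩)/√2, so ⟨+y|ψ⟩ = (-3 + 2i) / (√2·3).
P = |-3 + 2i|² / 18 = 13/18.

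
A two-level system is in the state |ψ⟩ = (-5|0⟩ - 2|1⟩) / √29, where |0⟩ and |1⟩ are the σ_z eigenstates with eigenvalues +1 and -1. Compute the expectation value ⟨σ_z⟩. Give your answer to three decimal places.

⟨σ_z⟩ = |a|² - |b|² divided by |a|²+|b|², with a, b the |0⟩, |1⟩ amplitudes.
= (25 - 4)/29 = 21/29.

0.724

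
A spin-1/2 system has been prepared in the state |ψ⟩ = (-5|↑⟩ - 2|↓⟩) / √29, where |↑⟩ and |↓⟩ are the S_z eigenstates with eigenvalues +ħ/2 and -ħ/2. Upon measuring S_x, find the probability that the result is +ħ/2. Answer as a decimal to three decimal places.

|+x⟩ = (|↑⟩ + |↓⟩)/√2, so ⟨+x|ψ⟩ = (-7) / (√2·√29).
P = |-7|² / 58 = 49/58.

0.845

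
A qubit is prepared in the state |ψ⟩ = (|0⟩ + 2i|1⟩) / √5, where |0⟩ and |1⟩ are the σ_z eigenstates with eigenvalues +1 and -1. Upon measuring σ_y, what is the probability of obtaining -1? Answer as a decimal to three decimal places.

|-y⟩ = (|0⟩ - i|1⟩)/√2, so ⟨-y|ψ⟩ = (-1) / (√2·√5).
P = |-1|² / 10 = 1/10.

0.100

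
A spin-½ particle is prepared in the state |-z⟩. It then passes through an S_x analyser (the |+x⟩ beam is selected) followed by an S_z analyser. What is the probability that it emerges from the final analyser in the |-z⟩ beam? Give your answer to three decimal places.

0.250

First analyser (S_x): from |-z⟩, P(|+x⟩) = 1/2.
After stage 1 the state is |+x⟩; P(|-z⟩) = |⟨-z|+x⟩|² = 1/2.
Joint probability = 1/2 × 1/2 = 0.250.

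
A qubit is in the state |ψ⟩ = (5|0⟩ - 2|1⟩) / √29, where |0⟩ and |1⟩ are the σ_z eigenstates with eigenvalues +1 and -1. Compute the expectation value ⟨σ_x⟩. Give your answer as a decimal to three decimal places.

-0.690

⟨σ_x⟩ = 2 Re(a* b)/(|a|²+|b|²) with a = 5, b = -2.
a* b = -10, so ⟨σ_x⟩ = -20/29.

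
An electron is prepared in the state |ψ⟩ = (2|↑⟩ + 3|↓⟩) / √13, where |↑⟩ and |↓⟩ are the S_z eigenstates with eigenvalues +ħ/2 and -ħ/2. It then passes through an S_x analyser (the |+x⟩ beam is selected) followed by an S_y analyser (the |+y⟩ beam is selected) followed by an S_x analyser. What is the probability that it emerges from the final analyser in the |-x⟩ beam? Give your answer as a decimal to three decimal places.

0.240

First analyser (S_x): P(|+x⟩) = |⟨+x|ψ⟩|² = 25/26.
After stage 1 the state is |+x⟩; P(|+y⟩) = |⟨+y|+x⟩|² = 1/2.
After stage 2 the state is |+y⟩; P(|-x⟩) = |⟨-x|+y⟩|² = 1/2.
Joint probability = 25/26 × 1/2 × 1/2 = 0.240.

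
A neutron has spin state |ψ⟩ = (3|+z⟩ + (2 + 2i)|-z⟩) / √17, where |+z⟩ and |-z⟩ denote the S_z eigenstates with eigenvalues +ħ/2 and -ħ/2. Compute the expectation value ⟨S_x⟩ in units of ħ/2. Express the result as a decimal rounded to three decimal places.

0.706

⟨σ_x⟩ = 2 Re(a* b)/(|a|²+|b|²) with a = 3, b = (2 + 2i).
a* b = (6 + 6i), so ⟨σ_x⟩ = 12/17.
⟨S_x⟩ = (ħ/2)·⟨σ_x⟩.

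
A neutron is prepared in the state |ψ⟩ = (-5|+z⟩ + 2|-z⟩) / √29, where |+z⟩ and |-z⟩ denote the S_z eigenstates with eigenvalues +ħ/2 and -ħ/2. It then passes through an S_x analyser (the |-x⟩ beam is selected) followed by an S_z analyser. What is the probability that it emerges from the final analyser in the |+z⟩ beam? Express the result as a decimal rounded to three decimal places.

First analyser (S_x): P(|-x⟩) = |⟨-x|ψ⟩|² = 49/58.
After stage 1 the state is |-x⟩; P(|+z⟩) = |⟨+z|-x⟩|² = 1/2.
Joint probability = 49/58 × 1/2 = 0.422.

0.422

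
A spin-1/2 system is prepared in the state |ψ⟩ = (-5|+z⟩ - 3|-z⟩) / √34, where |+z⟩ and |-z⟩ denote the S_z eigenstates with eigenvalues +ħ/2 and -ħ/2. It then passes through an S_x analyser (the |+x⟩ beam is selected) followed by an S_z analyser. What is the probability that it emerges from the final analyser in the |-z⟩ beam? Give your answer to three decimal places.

0.471

First analyser (S_x): P(|+x⟩) = |⟨+x|ψ⟩|² = 64/68.
After stage 1 the state is |+x⟩; P(|-z⟩) = |⟨-z|+x⟩|² = 1/2.
Joint probability = 64/68 × 1/2 = 0.471.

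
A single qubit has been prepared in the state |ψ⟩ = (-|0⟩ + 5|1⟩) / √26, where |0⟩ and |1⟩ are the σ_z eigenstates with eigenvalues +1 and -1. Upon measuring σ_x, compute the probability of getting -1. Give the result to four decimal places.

|-x⟩ = (|0⟩ - |1⟩)/√2, so ⟨-x|ψ⟩ = (-6) / (√2·√26).
P = |-6|² / 52 = 36/52.

0.6923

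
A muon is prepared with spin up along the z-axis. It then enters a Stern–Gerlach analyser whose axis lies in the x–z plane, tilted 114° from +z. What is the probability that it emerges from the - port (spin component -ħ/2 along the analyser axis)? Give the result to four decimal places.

For spin-½, the probability of finding spin-up along an axis at angle θ to the initial spin direction is cos²(θ/2); spin-down is sin²(θ/2).
θ = 114°, so P = sin²(57°) ≈ 0.7034.

0.7034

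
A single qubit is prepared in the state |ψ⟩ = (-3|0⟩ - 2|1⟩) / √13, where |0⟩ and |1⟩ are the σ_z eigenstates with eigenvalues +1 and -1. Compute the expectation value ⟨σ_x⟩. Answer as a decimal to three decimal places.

⟨σ_x⟩ = 2 Re(a* b)/(|a|²+|b|²) with a = -3, b = -2.
a* b = 6, so ⟨σ_x⟩ = 12/13.

0.923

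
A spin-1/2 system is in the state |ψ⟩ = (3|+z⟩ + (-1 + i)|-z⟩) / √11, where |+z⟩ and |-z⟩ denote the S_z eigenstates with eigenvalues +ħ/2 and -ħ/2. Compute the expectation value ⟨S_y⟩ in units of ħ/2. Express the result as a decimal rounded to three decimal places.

⟨σ_y⟩ = 2 Im(a* b)/(|a|²+|b|²) with a = 3, b = (-1 + i).
a* b = (-3 + 3i), so ⟨σ_y⟩ = 6/11.
⟨S_y⟩ = (ħ/2)·⟨σ_y⟩.

0.545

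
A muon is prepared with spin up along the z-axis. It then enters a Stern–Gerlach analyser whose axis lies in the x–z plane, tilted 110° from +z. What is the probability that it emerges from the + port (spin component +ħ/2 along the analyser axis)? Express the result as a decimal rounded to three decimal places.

0.329

For spin-½, the probability of finding spin-up along an axis at angle θ to the initial spin direction is cos²(θ/2); spin-down is sin²(θ/2).
θ = 110°, so P = cos²(55°) ≈ 0.329.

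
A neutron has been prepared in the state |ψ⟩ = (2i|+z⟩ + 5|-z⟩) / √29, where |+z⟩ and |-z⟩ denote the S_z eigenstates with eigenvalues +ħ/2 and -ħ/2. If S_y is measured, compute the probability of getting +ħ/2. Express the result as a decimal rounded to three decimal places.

0.155

|+y⟩ = (|+z⟩ + i|-z⟩)/√2, so ⟨+y|ψ⟩ = (-3i) / (√2·√29).
P = |-3i|² / 58 = 9/58.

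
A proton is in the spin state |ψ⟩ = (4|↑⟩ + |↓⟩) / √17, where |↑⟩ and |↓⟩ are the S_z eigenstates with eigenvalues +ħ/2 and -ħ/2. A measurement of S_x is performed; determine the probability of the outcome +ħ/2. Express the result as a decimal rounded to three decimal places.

0.735

|+x⟩ = (|↑⟩ + |↓⟩)/√2, so ⟨+x|ψ⟩ = (5) / (√2·√17).
P = |5|² / 34 = 25/34.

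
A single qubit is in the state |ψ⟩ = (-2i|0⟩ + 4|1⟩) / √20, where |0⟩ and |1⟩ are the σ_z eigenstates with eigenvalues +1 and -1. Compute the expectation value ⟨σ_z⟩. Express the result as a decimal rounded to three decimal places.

-0.600

⟨σ_z⟩ = |a|² - |b|² divided by |a|²+|b|², with a, b the |0⟩, |1⟩ amplitudes.
= (4 - 16)/20 = -12/20.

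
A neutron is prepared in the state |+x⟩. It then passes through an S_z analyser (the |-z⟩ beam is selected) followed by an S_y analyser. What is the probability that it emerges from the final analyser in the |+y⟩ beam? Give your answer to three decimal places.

First analyser (S_z): from |+x⟩, P(|-z⟩) = 1/2.
After stage 1 the state is |-z⟩; P(|+y⟩) = |⟨+y|-z⟩|² = 1/2.
Joint probability = 1/2 × 1/2 = 0.250.

0.250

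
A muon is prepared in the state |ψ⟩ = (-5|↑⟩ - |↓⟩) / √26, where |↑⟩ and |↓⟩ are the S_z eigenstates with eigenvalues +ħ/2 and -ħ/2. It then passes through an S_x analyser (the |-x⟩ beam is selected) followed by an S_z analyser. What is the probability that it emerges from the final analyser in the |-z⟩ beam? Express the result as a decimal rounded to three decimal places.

First analyser (S_x): P(|-x⟩) = |⟨-x|ψ⟩|² = 16/52.
After stage 1 the state is |-x⟩; P(|-z⟩) = |⟨-z|-x⟩|² = 1/2.
Joint probability = 16/52 × 1/2 = 0.154.

0.154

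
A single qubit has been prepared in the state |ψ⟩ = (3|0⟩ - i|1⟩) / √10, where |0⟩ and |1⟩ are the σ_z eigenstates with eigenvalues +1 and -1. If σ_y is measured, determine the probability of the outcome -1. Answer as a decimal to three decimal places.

|-y⟩ = (|0⟩ - i|1⟩)/√2, so ⟨-y|ψ⟩ = (4) / (√2·√10).
P = |4|² / 20 = 16/20.

0.800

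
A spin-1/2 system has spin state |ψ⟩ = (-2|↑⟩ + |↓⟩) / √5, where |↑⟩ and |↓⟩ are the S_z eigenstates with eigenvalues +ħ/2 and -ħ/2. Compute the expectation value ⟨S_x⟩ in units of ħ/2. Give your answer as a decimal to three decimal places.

-0.800

⟨σ_x⟩ = 2 Re(a* b)/(|a|²+|b|²) with a = -2, b = 1.
a* b = -2, so ⟨σ_x⟩ = -4/5.
⟨S_x⟩ = (ħ/2)·⟨σ_x⟩.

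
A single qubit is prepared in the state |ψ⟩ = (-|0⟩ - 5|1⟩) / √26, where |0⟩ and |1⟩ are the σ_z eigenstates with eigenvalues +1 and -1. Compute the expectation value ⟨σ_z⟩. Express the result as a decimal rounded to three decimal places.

⟨σ_z⟩ = |a|² - |b|² divided by |a|²+|b|², with a, b the |0⟩, |1⟩ amplitudes.
= (1 - 25)/26 = -24/26.

-0.923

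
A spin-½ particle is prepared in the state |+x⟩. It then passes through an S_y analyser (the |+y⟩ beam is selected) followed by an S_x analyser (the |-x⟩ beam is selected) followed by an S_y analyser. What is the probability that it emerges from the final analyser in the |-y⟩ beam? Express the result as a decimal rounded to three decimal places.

0.125

First analyser (S_y): from |+x⟩, P(|+y⟩) = 1/2.
After stage 1 the state is |+y⟩; P(|-x⟩) = |⟨-x|+y⟩|² = 1/2.
After stage 2 the state is |-x⟩; P(|-y⟩) = |⟨-y|-x⟩|² = 1/2.
Joint probability = 1/2 × 1/2 × 1/2 = 0.125.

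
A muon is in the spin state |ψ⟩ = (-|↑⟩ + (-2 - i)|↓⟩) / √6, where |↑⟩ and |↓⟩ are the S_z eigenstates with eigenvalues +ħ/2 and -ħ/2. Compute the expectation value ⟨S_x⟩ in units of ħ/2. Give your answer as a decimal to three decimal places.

0.667

⟨σ_x⟩ = 2 Re(a* b)/(|a|²+|b|²) with a = -1, b = (-2 - i).
a* b = (2 + i), so ⟨σ_x⟩ = 4/6.
⟨S_x⟩ = (ħ/2)·⟨σ_x⟩.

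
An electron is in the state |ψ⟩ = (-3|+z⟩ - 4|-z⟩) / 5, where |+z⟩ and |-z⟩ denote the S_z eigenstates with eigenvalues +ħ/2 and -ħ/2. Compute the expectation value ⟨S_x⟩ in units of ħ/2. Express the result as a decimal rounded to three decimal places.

0.960

⟨σ_x⟩ = 2 Re(a* b)/(|a|²+|b|²) with a = -3, b = -4.
a* b = 12, so ⟨σ_x⟩ = 24/25.
⟨S_x⟩ = (ħ/2)·⟨σ_x⟩.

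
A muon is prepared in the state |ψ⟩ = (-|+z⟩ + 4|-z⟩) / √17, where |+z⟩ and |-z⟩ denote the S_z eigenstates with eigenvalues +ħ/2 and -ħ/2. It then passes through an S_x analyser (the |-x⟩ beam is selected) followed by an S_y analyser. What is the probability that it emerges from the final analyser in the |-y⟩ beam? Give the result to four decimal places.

0.3676

First analyser (S_x): P(|-x⟩) = |⟨-x|ψ⟩|² = 25/34.
After stage 1 the state is |-x⟩; P(|-y⟩) = |⟨-y|-x⟩|² = 1/2.
Joint probability = 25/34 × 1/2 = 0.3676.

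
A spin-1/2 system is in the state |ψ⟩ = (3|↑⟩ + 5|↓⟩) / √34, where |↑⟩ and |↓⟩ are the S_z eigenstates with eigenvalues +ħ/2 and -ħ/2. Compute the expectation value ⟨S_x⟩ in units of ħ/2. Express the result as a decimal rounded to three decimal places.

⟨σ_x⟩ = 2 Re(a* b)/(|a|²+|b|²) with a = 3, b = 5.
a* b = 15, so ⟨σ_x⟩ = 30/34.
⟨S_x⟩ = (ħ/2)·⟨σ_x⟩.

0.882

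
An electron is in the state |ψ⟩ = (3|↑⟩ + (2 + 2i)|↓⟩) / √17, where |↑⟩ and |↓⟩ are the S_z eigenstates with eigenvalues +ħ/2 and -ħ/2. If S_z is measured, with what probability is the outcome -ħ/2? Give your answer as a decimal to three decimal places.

The -ħ/2 outcome corresponds to |↓⟩. Its amplitude in |ψ⟩ is (2 + 2i)/√17.
P = |2 + 2i|² / 17 = 8/17.

0.471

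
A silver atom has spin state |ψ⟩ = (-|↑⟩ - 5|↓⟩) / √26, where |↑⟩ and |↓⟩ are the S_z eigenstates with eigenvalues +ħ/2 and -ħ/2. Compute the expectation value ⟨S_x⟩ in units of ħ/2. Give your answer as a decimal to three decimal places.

0.385

⟨σ_x⟩ = 2 Re(a* b)/(|a|²+|b|²) with a = -1, b = -5.
a* b = 5, so ⟨σ_x⟩ = 10/26.
⟨S_x⟩ = (ħ/2)·⟨σ_x⟩.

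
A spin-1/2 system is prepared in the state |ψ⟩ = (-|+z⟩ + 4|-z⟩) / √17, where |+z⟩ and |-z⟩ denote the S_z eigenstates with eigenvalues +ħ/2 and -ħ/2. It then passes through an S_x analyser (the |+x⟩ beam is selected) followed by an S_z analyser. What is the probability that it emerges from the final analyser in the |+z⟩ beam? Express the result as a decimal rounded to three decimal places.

0.132

First analyser (S_x): P(|+x⟩) = |⟨+x|ψ⟩|² = 9/34.
After stage 1 the state is |+x⟩; P(|+z⟩) = |⟨+z|+x⟩|² = 1/2.
Joint probability = 9/34 × 1/2 = 0.132.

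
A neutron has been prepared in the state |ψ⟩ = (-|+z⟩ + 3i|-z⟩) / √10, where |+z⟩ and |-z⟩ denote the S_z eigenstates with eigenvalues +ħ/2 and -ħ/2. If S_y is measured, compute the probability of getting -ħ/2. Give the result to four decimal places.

0.8000

|-y⟩ = (|+z⟩ - i|-z⟩)/√2, so ⟨-y|ψ⟩ = (-4) / (√2·√10).
P = |-4|² / 20 = 16/20.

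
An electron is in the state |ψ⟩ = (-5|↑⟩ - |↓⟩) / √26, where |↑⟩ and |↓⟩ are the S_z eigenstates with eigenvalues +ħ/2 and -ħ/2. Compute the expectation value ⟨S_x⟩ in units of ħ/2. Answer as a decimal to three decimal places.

0.385

⟨σ_x⟩ = 2 Re(a* b)/(|a|²+|b|²) with a = -5, b = -1.
a* b = 5, so ⟨σ_x⟩ = 10/26.
⟨S_x⟩ = (ħ/2)·⟨σ_x⟩.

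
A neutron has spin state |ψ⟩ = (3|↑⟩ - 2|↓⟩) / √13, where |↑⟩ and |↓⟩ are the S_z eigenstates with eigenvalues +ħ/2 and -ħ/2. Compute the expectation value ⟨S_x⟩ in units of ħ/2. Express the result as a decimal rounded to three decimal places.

-0.923

⟨σ_x⟩ = 2 Re(a* b)/(|a|²+|b|²) with a = 3, b = -2.
a* b = -6, so ⟨σ_x⟩ = -12/13.
⟨S_x⟩ = (ħ/2)·⟨σ_x⟩.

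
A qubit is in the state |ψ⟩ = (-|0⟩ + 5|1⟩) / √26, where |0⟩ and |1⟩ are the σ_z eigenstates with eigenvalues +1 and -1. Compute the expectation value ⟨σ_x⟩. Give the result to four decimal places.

⟨σ_x⟩ = 2 Re(a* b)/(|a|²+|b|²) with a = -1, b = 5.
a* b = -5, so ⟨σ_x⟩ = -10/26.

-0.3846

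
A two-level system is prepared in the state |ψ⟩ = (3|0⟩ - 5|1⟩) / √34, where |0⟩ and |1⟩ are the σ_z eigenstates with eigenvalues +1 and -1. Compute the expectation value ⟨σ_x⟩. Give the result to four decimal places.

⟨σ_x⟩ = 2 Re(a* b)/(|a|²+|b|²) with a = 3, b = -5.
a* b = -15, so ⟨σ_x⟩ = -30/34.

-0.8824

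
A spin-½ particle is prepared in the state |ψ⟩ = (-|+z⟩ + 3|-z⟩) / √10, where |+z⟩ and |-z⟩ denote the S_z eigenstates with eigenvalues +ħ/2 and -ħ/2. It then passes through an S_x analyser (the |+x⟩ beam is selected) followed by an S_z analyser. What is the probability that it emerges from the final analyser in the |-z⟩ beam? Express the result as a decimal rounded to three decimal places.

First analyser (S_x): P(|+x⟩) = |⟨+x|ψ⟩|² = 4/20.
After stage 1 the state is |+x⟩; P(|-z⟩) = |⟨-z|+x⟩|² = 1/2.
Joint probability = 4/20 × 1/2 = 0.100.

0.100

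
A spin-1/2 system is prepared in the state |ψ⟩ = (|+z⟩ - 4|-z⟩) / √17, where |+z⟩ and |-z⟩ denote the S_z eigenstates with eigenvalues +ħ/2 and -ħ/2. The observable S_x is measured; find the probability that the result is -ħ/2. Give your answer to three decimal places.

0.735

|-x⟩ = (|+z⟩ - |-z⟩)/√2, so ⟨-x|ψ⟩ = (5) / (√2·√17).
P = |5|² / 34 = 25/34.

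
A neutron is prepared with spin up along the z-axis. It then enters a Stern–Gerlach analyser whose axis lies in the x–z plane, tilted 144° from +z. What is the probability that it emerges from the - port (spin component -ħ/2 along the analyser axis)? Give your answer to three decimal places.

For spin-½, the probability of finding spin-up along an axis at angle θ to the initial spin direction is cos²(θ/2); spin-down is sin²(θ/2).
θ = 144°, so P = sin²(72°) ≈ 0.905.

0.905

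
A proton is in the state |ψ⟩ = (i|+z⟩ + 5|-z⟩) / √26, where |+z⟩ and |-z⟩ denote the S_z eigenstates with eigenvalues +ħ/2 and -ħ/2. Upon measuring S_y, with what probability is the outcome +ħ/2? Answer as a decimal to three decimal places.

|+y⟩ = (|+z⟩ + i|-z⟩)/√2, so ⟨+y|ψ⟩ = (-4i) / (√2·√26).
P = |-4i|² / 52 = 16/52.

0.308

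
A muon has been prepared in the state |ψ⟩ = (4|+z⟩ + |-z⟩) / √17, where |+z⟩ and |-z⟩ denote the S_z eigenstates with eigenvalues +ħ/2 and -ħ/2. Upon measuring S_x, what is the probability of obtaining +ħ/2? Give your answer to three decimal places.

0.735

|+x⟩ = (|+z⟩ + |-z⟩)/√2, so ⟨+x|ψ⟩ = (5) / (√2·√17).
P = |5|² / 34 = 25/34.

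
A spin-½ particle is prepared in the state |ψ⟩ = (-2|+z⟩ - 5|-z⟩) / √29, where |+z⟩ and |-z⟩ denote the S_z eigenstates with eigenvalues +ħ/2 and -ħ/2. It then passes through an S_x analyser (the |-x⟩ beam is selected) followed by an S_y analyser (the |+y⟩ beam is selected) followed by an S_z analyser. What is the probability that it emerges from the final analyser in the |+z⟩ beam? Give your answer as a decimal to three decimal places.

First analyser (S_x): P(|-x⟩) = |⟨-x|ψ⟩|² = 9/58.
After stage 1 the state is |-x⟩; P(|+y⟩) = |⟨+y|-x⟩|² = 1/2.
After stage 2 the state is |+y⟩; P(|+z⟩) = |⟨+z|+y⟩|² = 1/2.
Joint probability = 9/58 × 1/2 × 1/2 = 0.039.

0.039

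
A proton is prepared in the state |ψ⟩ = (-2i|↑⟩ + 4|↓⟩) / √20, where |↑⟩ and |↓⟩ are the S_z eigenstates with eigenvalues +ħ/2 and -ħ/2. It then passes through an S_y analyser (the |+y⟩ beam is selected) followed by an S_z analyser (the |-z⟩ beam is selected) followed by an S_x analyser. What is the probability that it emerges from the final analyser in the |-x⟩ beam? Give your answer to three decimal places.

First analyser (S_y): P(|+y⟩) = |⟨+y|ψ⟩|² = 36/40.
After stage 1 the state is |+y⟩; P(|-z⟩) = |⟨-z|+y⟩|² = 1/2.
After stage 2 the state is |-z⟩; P(|-x⟩) = |⟨-x|-z⟩|² = 1/2.
Joint probability = 36/40 × 1/2 × 1/2 = 0.225.

0.225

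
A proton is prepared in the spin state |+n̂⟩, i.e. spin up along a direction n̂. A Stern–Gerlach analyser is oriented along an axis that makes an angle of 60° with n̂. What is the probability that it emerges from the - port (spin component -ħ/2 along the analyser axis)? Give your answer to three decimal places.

0.250

For spin-½, the probability of finding spin-up along an axis at angle θ to the initial spin direction is cos²(θ/2); spin-down is sin²(θ/2).
θ = 60°, so P = sin²(30°) ≈ 0.250.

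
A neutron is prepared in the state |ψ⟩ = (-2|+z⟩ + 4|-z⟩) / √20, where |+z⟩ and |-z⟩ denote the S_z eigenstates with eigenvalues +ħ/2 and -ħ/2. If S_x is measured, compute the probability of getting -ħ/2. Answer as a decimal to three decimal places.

0.900

|-x⟩ = (|+z⟩ - |-z⟩)/√2, so ⟨-x|ψ⟩ = (-6) / (√2·√20).
P = |-6|² / 40 = 36/40.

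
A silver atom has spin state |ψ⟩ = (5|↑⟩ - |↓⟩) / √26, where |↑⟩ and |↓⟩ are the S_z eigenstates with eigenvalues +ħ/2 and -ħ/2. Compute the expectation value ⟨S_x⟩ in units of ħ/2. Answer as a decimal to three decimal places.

⟨σ_x⟩ = 2 Re(a* b)/(|a|²+|b|²) with a = 5, b = -1.
a* b = -5, so ⟨σ_x⟩ = -10/26.
⟨S_x⟩ = (ħ/2)·⟨σ_x⟩.

-0.385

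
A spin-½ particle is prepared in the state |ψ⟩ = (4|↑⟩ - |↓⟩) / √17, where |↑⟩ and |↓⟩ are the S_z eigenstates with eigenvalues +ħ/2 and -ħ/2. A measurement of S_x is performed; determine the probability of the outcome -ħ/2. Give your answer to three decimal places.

0.735

|-x⟩ = (|↑⟩ - |↓⟩)/√2, so ⟨-x|ψ⟩ = (5) / (√2·√17).
P = |5|² / 34 = 25/34.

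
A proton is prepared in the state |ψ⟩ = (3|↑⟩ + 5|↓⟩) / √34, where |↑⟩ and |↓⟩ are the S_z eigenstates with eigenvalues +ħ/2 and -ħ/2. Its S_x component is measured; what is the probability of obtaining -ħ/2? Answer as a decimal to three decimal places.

|-x⟩ = (|↑⟩ - |↓⟩)/√2, so ⟨-x|ψ⟩ = (-2) / (√2·√34).
P = |-2|² / 68 = 4/68.

0.059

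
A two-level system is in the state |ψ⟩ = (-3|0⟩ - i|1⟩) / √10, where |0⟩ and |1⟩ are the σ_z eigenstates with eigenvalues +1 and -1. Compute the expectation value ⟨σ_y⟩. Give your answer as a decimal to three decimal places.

0.600

⟨σ_y⟩ = 2 Im(a* b)/(|a|²+|b|²) with a = -3, b = -i.
a* b = 3i, so ⟨σ_y⟩ = 6/10.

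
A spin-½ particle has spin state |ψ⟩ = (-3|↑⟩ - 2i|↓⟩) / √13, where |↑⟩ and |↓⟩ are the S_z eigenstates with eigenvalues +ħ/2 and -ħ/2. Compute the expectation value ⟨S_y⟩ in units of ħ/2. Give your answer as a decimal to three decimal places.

⟨σ_y⟩ = 2 Im(a* b)/(|a|²+|b|²) with a = -3, b = -2i.
a* b = 6i, so ⟨σ_y⟩ = 12/13.
⟨S_y⟩ = (ħ/2)·⟨σ_y⟩.

0.923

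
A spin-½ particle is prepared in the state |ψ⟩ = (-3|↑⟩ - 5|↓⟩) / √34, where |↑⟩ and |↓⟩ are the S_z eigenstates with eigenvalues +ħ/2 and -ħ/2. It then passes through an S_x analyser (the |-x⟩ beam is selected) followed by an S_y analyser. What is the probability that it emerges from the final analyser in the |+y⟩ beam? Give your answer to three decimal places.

0.029

First analyser (S_x): P(|-x⟩) = |⟨-x|ψ⟩|² = 4/68.
After stage 1 the state is |-x⟩; P(|+y⟩) = |⟨+y|-x⟩|² = 1/2.
Joint probability = 4/68 × 1/2 = 0.029.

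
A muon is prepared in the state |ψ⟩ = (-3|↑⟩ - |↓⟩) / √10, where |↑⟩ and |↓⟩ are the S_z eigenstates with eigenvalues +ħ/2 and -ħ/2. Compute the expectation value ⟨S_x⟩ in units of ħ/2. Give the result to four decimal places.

⟨σ_x⟩ = 2 Re(a* b)/(|a|²+|b|²) with a = -3, b = -1.
a* b = 3, so ⟨σ_x⟩ = 6/10.
⟨S_x⟩ = (ħ/2)·⟨σ_x⟩.

0.6000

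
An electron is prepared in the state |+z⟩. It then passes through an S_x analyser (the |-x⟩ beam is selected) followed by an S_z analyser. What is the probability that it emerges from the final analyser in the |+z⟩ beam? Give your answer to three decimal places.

First analyser (S_x): from |+z⟩, P(|-x⟩) = 1/2.
After stage 1 the state is |-x⟩; P(|+z⟩) = |⟨+z|-x⟩|² = 1/2.
Joint probability = 1/2 × 1/2 = 0.250.

0.250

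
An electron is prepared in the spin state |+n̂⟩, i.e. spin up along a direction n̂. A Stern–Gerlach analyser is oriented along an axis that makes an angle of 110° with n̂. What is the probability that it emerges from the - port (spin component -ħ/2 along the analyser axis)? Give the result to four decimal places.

0.6710

For spin-½, the probability of finding spin-up along an axis at angle θ to the initial spin direction is cos²(θ/2); spin-down is sin²(θ/2).
θ = 110°, so P = sin²(55°) ≈ 0.6710.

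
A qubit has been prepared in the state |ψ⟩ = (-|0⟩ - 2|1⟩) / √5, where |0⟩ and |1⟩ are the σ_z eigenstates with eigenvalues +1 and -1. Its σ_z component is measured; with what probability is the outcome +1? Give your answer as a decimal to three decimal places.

The +1 outcome corresponds to |0⟩. Its amplitude in |ψ⟩ is -1/√5.
P = |-1|² / 5 = 1/5.

0.200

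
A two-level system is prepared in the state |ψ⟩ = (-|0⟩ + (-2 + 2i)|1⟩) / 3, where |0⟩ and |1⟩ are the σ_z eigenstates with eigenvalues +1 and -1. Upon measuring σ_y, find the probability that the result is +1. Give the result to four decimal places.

0.2778

|+y⟩ = (|0⟩ + i|1⟩)/√2, so ⟨+y|ψ⟩ = (1 + 2i) / (√2·3).
P = |1 + 2i|² / 18 = 5/18.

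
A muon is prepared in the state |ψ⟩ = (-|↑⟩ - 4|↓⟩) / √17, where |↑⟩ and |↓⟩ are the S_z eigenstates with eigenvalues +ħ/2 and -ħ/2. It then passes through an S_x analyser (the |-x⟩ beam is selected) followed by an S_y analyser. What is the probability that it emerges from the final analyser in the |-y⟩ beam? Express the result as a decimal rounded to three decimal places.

0.132

First analyser (S_x): P(|-x⟩) = |⟨-x|ψ⟩|² = 9/34.
After stage 1 the state is |-x⟩; P(|-y⟩) = |⟨-y|-x⟩|² = 1/2.
Joint probability = 9/34 × 1/2 = 0.132.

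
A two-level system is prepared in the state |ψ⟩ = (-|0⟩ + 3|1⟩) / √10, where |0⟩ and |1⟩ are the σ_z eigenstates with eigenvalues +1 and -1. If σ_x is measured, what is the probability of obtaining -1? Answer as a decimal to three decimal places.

|-x⟩ = (|0⟩ - |1⟩)/√2, so ⟨-x|ψ⟩ = (-4) / (√2·√10).
P = |-4|² / 20 = 16/20.

0.800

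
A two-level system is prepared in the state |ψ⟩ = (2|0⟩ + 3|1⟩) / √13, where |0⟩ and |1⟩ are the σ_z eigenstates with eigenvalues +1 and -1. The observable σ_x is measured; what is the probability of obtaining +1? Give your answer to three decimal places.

|+x⟩ = (|0⟩ + |1⟩)/√2, so ⟨+x|ψ⟩ = (5) / (√2·√13).
P = |5|² / 26 = 25/26.

0.962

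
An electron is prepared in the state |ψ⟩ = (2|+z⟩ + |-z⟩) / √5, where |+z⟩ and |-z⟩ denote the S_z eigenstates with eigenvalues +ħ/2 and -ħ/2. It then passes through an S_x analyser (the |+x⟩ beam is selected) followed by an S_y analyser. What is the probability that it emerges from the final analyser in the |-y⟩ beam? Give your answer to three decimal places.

First analyser (S_x): P(|+x⟩) = |⟨+x|ψ⟩|² = 9/10.
After stage 1 the state is |+x⟩; P(|-y⟩) = |⟨-y|+x⟩|² = 1/2.
Joint probability = 9/10 × 1/2 = 0.450.

0.450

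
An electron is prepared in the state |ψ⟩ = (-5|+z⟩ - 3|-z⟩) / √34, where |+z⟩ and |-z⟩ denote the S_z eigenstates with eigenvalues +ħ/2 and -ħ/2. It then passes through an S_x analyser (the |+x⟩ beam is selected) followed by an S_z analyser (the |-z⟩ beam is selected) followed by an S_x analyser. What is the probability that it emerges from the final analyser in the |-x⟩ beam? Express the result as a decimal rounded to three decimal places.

0.235

First analyser (S_x): P(|+x⟩) = |⟨+x|ψ⟩|² = 64/68.
After stage 1 the state is |+x⟩; P(|-z⟩) = |⟨-z|+x⟩|² = 1/2.
After stage 2 the state is |-z⟩; P(|-x⟩) = |⟨-x|-z⟩|² = 1/2.
Joint probability = 64/68 × 1/2 × 1/2 = 0.235.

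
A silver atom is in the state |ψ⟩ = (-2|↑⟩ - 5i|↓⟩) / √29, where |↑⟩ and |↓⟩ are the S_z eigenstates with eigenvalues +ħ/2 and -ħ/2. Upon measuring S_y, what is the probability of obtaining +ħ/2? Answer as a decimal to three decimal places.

0.845

|+y⟩ = (|↑⟩ + i|↓⟩)/√2, so ⟨+y|ψ⟩ = (-7) / (√2·√29).
P = |-7|² / 58 = 49/58.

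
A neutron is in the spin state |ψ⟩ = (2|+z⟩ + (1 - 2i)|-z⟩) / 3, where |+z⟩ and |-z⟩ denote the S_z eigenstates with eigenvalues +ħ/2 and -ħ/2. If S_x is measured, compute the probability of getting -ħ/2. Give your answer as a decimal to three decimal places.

0.278

|-x⟩ = (|+z⟩ - |-z⟩)/√2, so ⟨-x|ψ⟩ = (1 + 2i) / (√2·3).
P = |1 + 2i|² / 18 = 5/18.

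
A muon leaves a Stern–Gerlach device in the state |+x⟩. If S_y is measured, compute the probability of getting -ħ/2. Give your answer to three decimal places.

0.500

In the S_z basis, |+x⟩ = (|↑⟩ + |↓⟩)/√2 and |-y⟩ = (|↑⟩ - i|↓⟩)/√2.
|⟨-y|+x⟩|² = 1/2.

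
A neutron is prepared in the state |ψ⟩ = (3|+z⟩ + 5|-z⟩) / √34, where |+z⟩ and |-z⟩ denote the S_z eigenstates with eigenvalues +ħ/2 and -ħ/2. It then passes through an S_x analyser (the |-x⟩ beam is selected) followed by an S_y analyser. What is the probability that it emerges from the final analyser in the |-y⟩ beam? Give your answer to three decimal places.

0.029

First analyser (S_x): P(|-x⟩) = |⟨-x|ψ⟩|² = 4/68.
After stage 1 the state is |-x⟩; P(|-y⟩) = |⟨-y|-x⟩|² = 1/2.
Joint probability = 4/68 × 1/2 = 0.029.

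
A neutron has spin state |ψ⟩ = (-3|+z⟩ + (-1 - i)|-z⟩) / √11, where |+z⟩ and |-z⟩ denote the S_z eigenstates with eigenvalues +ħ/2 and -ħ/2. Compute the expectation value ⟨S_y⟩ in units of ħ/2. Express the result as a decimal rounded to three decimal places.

0.545

⟨σ_y⟩ = 2 Im(a* b)/(|a|²+|b|²) with a = -3, b = (-1 - i).
a* b = (3 + 3i), so ⟨σ_y⟩ = 6/11.
⟨S_y⟩ = (ħ/2)·⟨σ_y⟩.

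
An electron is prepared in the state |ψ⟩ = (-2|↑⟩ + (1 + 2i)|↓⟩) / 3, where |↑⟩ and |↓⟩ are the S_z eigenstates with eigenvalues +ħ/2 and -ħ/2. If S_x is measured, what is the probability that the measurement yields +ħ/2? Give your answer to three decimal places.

0.278

|+x⟩ = (|↑⟩ + |↓⟩)/√2, so ⟨+x|ψ⟩ = (-1 + 2i) / (√2·3).
P = |-1 + 2i|² / 18 = 5/18.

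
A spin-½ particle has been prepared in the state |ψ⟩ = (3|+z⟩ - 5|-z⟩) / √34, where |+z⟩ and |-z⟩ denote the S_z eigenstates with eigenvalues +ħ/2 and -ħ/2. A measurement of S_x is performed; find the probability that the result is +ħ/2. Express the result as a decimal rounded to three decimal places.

|+x⟩ = (|+z⟩ + |-z⟩)/√2, so ⟨+x|ψ⟩ = (-2) / (√2·√34).
P = |-2|² / 68 = 4/68.

0.059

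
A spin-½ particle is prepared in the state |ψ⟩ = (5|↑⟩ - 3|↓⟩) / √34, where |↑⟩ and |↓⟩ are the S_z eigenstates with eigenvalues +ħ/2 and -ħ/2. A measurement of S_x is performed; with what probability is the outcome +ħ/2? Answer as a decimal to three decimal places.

0.059

|+x⟩ = (|↑⟩ + |↓⟩)/√2, so ⟨+x|ψ⟩ = (2) / (√2·√34).
P = |2|² / 68 = 4/68.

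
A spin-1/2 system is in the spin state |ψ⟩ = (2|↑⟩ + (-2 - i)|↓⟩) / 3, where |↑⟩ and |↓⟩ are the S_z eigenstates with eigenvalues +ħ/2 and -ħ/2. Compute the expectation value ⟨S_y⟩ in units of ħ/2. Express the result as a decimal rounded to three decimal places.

-0.444

⟨σ_y⟩ = 2 Im(a* b)/(|a|²+|b|²) with a = 2, b = (-2 - i).
a* b = (-4 - 2i), so ⟨σ_y⟩ = -4/9.
⟨S_y⟩ = (ħ/2)·⟨σ_y⟩.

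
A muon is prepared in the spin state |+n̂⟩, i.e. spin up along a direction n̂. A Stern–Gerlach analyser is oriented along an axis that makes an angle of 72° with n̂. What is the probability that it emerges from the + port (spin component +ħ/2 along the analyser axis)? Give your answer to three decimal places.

0.655

For spin-½, the probability of finding spin-up along an axis at angle θ to the initial spin direction is cos²(θ/2); spin-down is sin²(θ/2).
θ = 72°, so P = cos²(36°) ≈ 0.655.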